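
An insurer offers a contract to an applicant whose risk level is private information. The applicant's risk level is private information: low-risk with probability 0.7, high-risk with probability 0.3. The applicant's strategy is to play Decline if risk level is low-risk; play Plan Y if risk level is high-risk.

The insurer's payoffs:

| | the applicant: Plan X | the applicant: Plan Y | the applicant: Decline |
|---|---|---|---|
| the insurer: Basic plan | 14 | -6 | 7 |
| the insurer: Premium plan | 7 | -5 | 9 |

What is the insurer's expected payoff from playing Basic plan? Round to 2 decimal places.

3.10

E[Basic plan] = 0.7·7 + 0.3·(-6) = 4.9 + (-1.8) = 3.1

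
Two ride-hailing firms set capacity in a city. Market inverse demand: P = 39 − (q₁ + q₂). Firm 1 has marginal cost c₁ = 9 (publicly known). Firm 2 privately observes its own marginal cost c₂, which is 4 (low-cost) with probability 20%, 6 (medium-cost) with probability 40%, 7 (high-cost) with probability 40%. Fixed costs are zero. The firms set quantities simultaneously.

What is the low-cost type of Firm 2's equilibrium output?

13

Type-c best response for Firm 2: q₂(c) = (39 − c)/2 − q₁/2.
Firm 1 maximizes expected profit; its first-order condition is 39 − 2q₁ − E[q₂] − 9 = 0.
Substituting E[q₂] and solving: E[c₂] = 6, so q₁ = (39 − 2·9 + 6)/3 = 9.
q₂(low-cost) = (39 − 4 − 9)/2 = 13.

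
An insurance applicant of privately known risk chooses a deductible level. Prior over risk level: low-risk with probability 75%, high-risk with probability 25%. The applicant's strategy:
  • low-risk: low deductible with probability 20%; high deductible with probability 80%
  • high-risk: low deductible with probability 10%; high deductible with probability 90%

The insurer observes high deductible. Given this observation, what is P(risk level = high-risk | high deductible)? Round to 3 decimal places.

P(high deductible) = 0.75·0.8 + 0.25·0.9 = 0.825
P(high-risk | high deductible) = (0.25·0.9) / 0.825 = 0.225 / 0.825 = 0.272727

0.273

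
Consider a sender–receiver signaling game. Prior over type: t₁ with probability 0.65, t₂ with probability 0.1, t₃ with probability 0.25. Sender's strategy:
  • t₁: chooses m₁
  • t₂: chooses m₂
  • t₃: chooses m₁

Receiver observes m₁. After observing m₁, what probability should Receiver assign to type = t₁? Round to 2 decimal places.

0.72

P(m₁) = 0.65·1 + 0.1·0 + 0.25·1 = 0.9
P(t₁ | m₁) = (0.65·1) / 0.9 = 0.65 / 0.9 = 0.722222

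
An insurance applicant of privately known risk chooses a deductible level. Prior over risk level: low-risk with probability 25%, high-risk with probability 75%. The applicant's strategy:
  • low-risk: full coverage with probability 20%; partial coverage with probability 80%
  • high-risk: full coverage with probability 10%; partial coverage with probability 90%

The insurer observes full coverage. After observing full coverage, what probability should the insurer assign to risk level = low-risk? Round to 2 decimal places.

Apply Bayes' rule using the sender's strategy as the likelihood.
P(full coverage) = 0.25·0.2 + 0.75·0.1 = 0.125
P(low-risk | full coverage) = (0.25·0.2) / 0.125 = 0.05 / 0.125 = 0.4

0.40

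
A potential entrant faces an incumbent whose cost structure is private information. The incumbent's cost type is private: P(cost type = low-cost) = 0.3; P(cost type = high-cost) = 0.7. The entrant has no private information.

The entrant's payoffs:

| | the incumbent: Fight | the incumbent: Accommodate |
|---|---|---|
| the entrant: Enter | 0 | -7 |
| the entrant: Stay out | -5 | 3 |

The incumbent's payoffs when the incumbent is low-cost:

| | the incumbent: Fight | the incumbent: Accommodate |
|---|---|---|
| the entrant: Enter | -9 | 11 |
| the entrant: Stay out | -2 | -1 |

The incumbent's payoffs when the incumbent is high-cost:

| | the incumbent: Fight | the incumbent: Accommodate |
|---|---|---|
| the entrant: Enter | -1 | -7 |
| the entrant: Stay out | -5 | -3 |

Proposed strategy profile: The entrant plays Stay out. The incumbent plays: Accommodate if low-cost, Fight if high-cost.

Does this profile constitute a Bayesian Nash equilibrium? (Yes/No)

The entrant plays Stay out: E[Stay out] = 0.3·(3) + 0.7·(-5) = -2.6; E[Enter] = -2.1. Not best-responding. ✗
The incumbent (cost type low-cost), facing Stay out: Fight gives -2, Accommodate gives -1. Proposed Accommodate is best. ✓
The incumbent (cost type high-cost), facing Stay out: Fight gives -5, Accommodate gives -3. Proposed Fight is not best — profitable deviation exists. ✗

No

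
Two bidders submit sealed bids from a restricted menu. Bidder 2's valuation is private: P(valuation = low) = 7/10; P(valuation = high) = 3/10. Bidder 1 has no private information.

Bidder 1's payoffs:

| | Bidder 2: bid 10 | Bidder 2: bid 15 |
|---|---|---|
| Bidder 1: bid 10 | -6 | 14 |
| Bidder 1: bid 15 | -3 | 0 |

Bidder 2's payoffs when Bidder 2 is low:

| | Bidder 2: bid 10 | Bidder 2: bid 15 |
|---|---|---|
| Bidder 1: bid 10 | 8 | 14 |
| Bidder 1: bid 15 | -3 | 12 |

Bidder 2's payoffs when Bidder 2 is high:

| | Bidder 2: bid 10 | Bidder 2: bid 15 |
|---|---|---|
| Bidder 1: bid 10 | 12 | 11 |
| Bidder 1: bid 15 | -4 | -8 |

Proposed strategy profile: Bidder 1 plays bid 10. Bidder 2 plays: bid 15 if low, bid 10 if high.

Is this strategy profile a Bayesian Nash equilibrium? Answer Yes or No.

Yes

Bidder 1 plays bid 10: E[bid 10] = 7/10·(14) + 3/10·(-6) = 8; E[bid 15] = -9/10. Best-responding. ✓
Bidder 2 (valuation low), facing bid 10: bid 10 gives 8, bid 15 gives 14. Proposed bid 15 is best. ✓
Bidder 2 (valuation high), facing bid 10: bid 10 gives 12, bid 15 gives 11. Proposed bid 10 is best. ✓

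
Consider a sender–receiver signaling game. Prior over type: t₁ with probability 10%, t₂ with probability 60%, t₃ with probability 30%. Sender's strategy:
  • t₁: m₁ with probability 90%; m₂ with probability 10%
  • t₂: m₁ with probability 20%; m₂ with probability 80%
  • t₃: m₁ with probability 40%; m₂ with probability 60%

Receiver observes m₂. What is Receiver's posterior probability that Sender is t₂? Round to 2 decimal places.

0.72

P(m₂) = 0.1·0.1 + 0.6·0.8 + 0.3·0.6 = 0.67
P(t₂ | m₂) = (0.6·0.8) / 0.67 = 0.48 / 0.67 = 0.716418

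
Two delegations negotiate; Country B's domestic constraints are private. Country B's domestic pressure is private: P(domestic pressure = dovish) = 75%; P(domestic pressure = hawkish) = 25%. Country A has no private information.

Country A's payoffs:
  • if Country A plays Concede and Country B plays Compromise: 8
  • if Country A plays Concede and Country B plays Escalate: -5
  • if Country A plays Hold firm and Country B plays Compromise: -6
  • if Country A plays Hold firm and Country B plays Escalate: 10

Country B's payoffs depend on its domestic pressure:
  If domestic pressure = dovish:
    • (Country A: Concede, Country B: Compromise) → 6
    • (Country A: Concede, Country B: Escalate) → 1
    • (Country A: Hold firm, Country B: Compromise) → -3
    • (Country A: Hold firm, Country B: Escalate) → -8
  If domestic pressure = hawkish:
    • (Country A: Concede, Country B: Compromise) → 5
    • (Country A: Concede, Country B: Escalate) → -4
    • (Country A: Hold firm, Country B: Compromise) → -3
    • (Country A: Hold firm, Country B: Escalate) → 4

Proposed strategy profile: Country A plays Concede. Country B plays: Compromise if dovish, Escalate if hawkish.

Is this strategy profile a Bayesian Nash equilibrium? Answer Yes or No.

No

Country A plays Concede: E[Concede] = 0.75·(8) + 0.25·(-5) = 4.75; E[Hold firm] = -2. Best-responding. ✓
Country B (domestic pressure dovish), facing Concede: Compromise gives 6, Escalate gives 1. Proposed Compromise is best. ✓
Country B (domestic pressure hawkish), facing Concede: Compromise gives 5, Escalate gives -4. Proposed Escalate is not best — profitable deviation exists. ✗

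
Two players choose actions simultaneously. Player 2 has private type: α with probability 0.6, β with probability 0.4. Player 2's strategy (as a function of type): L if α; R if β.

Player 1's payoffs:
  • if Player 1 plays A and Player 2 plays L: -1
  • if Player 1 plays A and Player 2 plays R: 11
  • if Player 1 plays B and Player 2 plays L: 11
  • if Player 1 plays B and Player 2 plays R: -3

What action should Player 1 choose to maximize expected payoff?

E[A] = 0.6·(-1) + 0.4·(11) = 3.8
E[B] = 0.6·(11) + 0.4·(-3) = 5.4
Best response: B (5.4 is the largest).

B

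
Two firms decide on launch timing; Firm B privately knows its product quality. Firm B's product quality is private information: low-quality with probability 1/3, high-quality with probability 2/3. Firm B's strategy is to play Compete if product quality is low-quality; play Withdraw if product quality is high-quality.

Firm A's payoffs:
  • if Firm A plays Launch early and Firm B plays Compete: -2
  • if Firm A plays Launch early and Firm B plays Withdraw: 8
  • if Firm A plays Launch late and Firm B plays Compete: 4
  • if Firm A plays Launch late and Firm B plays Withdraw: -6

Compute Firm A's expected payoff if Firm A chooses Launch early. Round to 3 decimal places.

Take the expectation over Firm B's product quality, weighting each type's action by its prior probability.
E[Launch early] = 1/3·(-2) + 2/3·8 = (-2/3) + 16/3 = 14/3

4.667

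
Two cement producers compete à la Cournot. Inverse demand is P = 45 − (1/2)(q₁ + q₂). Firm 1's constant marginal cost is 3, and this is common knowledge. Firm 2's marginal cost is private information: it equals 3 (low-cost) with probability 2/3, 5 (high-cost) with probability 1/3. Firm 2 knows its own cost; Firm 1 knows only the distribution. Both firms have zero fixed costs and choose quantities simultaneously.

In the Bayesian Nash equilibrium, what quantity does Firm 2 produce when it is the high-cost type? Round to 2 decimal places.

25.78

Each type of Firm 2 best-responds to q₁; Firm 1 best-responds to the expected q₂ over Firm 2's types.
Firm 2 with cost c maximizes (45 − (1/2)(q₁+q₂) − c)·q₂, giving q₂(c) = (45 − c − (1/2)q₁).
E[c₂] = 2/3·3 + 1/3·5 = 3.66667
Firm 1's FOC against E[q₂] yields q₁ = (45 − 2·3 + E[c₂])/(3/2) = (45 − 6 + 3.66667)/(3/2) = 28.4444.
q₂(high-cost) = (45 − 5 − (1/2)·28.4444) = 25.7778.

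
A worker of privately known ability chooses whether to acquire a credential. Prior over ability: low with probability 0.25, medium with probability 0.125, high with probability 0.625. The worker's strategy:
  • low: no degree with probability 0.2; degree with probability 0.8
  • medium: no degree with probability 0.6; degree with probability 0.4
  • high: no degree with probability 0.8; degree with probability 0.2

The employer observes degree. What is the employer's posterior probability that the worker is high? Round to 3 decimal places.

0.333

P(degree) = 0.25·0.8 + 0.125·0.4 + 0.625·0.2 = 0.375
P(high | degree) = (0.625·0.2) / 0.375 = 0.125 / 0.375 = 0.333333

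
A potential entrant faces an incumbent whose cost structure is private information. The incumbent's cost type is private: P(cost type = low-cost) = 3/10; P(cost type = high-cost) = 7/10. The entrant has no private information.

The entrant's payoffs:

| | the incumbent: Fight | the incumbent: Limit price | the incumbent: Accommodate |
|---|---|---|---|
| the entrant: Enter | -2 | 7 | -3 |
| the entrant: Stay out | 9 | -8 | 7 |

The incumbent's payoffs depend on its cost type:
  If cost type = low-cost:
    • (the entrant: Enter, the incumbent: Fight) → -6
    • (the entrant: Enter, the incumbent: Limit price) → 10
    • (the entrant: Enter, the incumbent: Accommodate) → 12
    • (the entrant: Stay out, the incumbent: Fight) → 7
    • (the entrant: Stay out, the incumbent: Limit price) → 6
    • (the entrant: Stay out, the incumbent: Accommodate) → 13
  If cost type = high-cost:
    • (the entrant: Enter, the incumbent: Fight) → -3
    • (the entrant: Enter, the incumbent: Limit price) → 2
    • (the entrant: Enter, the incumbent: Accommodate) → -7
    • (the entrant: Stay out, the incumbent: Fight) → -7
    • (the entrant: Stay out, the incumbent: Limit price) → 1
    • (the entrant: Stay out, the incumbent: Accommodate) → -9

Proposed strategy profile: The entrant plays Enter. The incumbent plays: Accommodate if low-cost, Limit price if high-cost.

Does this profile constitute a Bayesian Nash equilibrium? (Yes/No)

Yes

The entrant plays Enter: E[Enter] = 3/10·(-3) + 7/10·(7) = 4; E[Stay out] = -7/2. Best-responding. ✓
The incumbent (cost type low-cost), facing Enter: Fight gives -6, Limit price gives 10, Accommodate gives 12. Proposed Accommodate is best. ✓
The incumbent (cost type high-cost), facing Enter: Fight gives -3, Limit price gives 2, Accommodate gives -7. Proposed Limit price is best. ✓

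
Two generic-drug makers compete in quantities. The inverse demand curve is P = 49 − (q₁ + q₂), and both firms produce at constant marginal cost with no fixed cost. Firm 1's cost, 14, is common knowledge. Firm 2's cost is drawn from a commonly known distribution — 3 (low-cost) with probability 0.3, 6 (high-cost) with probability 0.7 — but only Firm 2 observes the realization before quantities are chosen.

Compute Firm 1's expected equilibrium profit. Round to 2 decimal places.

75.69

Type-c best response for Firm 2: q₂(c) = (49 − c)/2 − q₁/2.
Firm 1 maximizes expected profit; its first-order condition is 49 − 2q₁ − E[q₂] − 14 = 0.
Substituting E[q₂] and solving: E[c₂] = 5.1, so q₁ = (49 − 2·14 + 5.1)/3 = 8.7.
E[P] = 49 − (q₁ + E[q₂]) = 22.7; Firm 1's expected profit = (E[P] − 14)·q₁ = (22.7 − 14)·8.7 = 75.69.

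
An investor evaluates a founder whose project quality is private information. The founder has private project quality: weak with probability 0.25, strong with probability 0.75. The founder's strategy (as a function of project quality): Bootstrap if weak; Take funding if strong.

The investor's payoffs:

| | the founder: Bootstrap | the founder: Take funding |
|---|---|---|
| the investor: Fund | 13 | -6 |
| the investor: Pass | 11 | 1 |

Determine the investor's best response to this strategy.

Pass

E[Fund] = 0.25·(13) + 0.75·(-6) = -1.25
E[Pass] = 0.25·(11) + 0.75·(1) = 3.5
Best response: Pass (3.5 is the largest).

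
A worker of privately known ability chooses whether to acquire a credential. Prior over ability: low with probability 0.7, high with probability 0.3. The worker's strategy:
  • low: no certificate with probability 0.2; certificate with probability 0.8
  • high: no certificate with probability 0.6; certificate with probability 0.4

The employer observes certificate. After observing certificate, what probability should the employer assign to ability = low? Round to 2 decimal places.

0.82

P(certificate) = 0.7·0.8 + 0.3·0.4 = 0.68
P(low | certificate) = (0.7·0.8) / 0.68 = 0.56 / 0.68 = 0.823529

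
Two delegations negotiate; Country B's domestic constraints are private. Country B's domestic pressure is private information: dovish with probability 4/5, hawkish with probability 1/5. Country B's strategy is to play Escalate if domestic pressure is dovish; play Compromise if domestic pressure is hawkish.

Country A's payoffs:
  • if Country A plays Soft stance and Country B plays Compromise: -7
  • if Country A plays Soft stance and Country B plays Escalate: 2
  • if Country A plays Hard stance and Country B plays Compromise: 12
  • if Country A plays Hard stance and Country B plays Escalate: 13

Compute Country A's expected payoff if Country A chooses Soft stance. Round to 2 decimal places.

E[Soft stance] = 4/5·2 + 1/5·(-7) = 8/5 + (-7/5) = 1/5

0.20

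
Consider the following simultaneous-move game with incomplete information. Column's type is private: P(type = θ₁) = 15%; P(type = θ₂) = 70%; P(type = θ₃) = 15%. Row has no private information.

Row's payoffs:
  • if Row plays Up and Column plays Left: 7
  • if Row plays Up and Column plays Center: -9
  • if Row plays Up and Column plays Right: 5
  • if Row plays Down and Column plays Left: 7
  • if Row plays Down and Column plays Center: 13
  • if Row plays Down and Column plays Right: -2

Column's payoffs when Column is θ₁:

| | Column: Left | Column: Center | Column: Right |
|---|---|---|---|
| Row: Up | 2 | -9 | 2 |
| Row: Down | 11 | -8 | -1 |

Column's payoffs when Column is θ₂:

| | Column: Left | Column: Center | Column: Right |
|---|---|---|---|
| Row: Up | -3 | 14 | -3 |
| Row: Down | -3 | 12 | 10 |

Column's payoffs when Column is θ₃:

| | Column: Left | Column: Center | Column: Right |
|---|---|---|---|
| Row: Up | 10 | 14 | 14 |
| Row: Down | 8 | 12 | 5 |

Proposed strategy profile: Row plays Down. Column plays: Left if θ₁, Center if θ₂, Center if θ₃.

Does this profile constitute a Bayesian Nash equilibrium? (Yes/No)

A profile is a BNE iff every type of every player is best-responding given beliefs about the other side.
Row plays Down: E[Down] = 0.15·(7) + 0.7·(13) + 0.15·(13) = 12.1; E[Up] = -6.6. Best-responding. ✓
Column (type θ₁), facing Down: Left gives 11, Center gives -8, Right gives -1. Proposed Left is best. ✓
Column (type θ₂), facing Down: Left gives -3, Center gives 12, Right gives 10. Proposed Center is best. ✓
Column (type θ₃), facing Down: Left gives 8, Center gives 12, Right gives 5. Proposed Center is best. ✓

Yes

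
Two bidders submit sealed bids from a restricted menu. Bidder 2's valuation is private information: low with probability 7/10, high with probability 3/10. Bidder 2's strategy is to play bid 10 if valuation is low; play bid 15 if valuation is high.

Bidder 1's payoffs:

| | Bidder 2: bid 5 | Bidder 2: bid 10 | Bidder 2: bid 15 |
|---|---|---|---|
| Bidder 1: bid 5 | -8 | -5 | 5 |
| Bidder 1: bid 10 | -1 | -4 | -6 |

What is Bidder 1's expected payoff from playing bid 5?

-2

E[bid 5] = 7/10·(-5) + 3/10·5 = (-7/2) + 3/2 = -2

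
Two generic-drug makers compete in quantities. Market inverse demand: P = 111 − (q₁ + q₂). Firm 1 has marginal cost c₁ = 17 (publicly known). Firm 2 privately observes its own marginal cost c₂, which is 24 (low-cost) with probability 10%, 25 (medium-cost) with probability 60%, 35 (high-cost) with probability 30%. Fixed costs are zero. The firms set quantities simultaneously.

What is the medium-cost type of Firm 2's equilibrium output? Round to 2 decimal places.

25.52

Firm 2 with cost c maximizes (111 − (q₁+q₂) − c)·q₂, giving q₂(c) = (111 − c − q₁)/2.
E[c₂] = 0.1·24 + 0.6·25 + 0.3·35 = 27.9
Firm 1's FOC against E[q₂] yields q₁ = (111 − 2·17 + E[c₂])/3 = (111 − 34 + 27.9)/3 = 34.9667.
q₂(medium-cost) = (111 − 25 − 34.9667)/2 = 25.5167.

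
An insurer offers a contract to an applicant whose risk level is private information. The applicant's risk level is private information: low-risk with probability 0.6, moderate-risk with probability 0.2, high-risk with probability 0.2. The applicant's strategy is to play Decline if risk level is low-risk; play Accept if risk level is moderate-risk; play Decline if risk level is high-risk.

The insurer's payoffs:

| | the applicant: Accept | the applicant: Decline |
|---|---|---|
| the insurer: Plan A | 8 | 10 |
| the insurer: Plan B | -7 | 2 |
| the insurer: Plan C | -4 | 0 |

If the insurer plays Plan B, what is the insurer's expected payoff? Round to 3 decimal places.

0.200

E[Plan B] = 0.6·2 + 0.2·(-7) + 0.2·2 = 1.2 + (-1.4) + 0.4 = 0.2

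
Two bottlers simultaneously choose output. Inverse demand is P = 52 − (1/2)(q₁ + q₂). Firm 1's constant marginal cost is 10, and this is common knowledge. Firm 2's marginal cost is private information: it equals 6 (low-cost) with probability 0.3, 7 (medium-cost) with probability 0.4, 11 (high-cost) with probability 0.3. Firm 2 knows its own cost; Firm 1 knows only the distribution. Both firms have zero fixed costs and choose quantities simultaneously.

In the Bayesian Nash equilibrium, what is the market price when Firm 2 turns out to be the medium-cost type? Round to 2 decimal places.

22.85

Type-c best response for Firm 2: q₂(c) = (52 − c) − q₁/2.
Firm 1 maximizes expected profit; its first-order condition is 52 − q₁ − (1/2)E[q₂] − 10 = 0.
Substituting E[q₂] and solving: E[c₂] = 7.9, so q₁ = (52 − 2·10 + 7.9)/(3/2) = 26.6.
q₂(medium-cost) = 31.7, so P = 52 − (1/2)·(26.6 + 31.7) = 22.85.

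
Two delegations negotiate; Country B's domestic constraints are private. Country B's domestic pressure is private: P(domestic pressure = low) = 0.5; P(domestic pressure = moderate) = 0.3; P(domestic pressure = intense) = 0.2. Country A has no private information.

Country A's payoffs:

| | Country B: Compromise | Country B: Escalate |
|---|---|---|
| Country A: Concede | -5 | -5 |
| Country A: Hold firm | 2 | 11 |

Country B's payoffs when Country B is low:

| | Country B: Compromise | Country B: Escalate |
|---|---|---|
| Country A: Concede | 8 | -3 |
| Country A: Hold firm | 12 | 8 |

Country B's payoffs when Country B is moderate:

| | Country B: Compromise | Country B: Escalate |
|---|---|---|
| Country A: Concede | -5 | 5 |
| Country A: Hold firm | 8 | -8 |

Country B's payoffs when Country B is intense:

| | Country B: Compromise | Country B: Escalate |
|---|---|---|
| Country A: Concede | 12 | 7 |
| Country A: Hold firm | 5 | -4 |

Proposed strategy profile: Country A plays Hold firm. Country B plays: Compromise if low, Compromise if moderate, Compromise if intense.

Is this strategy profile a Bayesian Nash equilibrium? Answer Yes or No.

A profile is a BNE iff every type of every player is best-responding given beliefs about the other side.
Country A plays Hold firm: E[Hold firm] = 0.5·(2) + 0.3·(2) + 0.2·(2) = 2; E[Concede] = -5. Best-responding. ✓
Country B (domestic pressure low), facing Hold firm: Compromise gives 12, Escalate gives 8. Proposed Compromise is best. ✓
Country B (domestic pressure moderate), facing Hold firm: Compromise gives 8, Escalate gives -8. Proposed Compromise is best. ✓
Country B (domestic pressure intense), facing Hold firm: Compromise gives 5, Escalate gives -4. Proposed Compromise is best. ✓

Yes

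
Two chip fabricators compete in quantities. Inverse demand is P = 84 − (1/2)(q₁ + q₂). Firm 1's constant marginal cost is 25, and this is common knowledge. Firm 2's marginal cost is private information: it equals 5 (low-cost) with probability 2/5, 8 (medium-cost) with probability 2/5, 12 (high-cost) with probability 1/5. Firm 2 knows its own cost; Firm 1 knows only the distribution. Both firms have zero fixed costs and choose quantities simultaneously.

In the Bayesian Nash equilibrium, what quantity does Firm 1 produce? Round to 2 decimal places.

Type-c best response for Firm 2: q₂(c) = (84 − c) − q₁/2.
Firm 1 maximizes expected profit; its first-order condition is 84 − q₁ − (1/2)E[q₂] − 25 = 0.
Substituting E[q₂] and solving: E[c₂] = 7.6, so q₁ = (84 − 2·25 + 7.6)/(3/2) = 27.7333.

27.73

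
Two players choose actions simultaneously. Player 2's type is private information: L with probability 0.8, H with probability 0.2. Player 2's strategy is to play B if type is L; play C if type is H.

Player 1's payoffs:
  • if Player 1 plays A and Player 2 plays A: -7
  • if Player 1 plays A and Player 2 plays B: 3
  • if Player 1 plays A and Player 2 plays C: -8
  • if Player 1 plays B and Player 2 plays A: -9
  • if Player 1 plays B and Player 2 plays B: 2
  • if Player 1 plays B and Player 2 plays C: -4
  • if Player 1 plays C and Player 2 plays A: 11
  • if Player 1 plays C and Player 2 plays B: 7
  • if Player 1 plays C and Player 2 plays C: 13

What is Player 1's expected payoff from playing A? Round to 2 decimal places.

E[A] = 0.8·3 + 0.2·(-8) = 2.4 + (-1.6) = 0.8

0.80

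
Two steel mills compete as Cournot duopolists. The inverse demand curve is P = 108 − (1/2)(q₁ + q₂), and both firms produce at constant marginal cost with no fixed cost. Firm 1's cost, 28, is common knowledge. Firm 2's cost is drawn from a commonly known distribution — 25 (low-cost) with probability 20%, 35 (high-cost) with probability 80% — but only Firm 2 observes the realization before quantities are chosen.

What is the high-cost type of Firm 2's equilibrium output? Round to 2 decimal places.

Type-c best response for Firm 2: q₂(c) = (108 − c) − q₁/2.
Firm 1 maximizes expected profit; its first-order condition is 108 − q₁ − (1/2)E[q₂] − 28 = 0.
Substituting E[q₂] and solving: E[c₂] = 33, so q₁ = (108 − 2·28 + 33)/(3/2) = 56.6667.
q₂(high-cost) = (108 − 35 − (1/2)·56.6667) = 44.6667.

44.67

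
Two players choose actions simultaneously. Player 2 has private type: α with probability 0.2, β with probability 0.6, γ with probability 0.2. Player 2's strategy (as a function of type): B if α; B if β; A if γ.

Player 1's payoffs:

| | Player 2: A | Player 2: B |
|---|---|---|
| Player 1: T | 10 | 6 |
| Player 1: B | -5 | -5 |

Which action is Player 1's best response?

T

Compute Player 1's expected payoff for each action, taking the expectation over Player 2's type.
E[T] = 0.2·(6) + 0.6·(6) + 0.2·(10) = 6.8
E[B] = 0.2·(-5) + 0.6·(-5) + 0.2·(-5) = -5
Best response: T (6.8 is the largest).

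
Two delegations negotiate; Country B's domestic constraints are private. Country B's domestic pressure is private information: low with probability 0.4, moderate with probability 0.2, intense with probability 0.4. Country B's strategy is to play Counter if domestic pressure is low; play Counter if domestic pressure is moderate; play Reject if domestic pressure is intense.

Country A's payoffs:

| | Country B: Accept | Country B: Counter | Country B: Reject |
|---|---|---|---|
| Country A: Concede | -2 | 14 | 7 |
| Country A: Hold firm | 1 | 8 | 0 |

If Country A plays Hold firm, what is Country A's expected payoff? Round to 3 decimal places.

E[Hold firm] = 0.4·8 + 0.2·8 + 0.4·0 = 3.2 + 1.6 + 0 = 4.8

4.800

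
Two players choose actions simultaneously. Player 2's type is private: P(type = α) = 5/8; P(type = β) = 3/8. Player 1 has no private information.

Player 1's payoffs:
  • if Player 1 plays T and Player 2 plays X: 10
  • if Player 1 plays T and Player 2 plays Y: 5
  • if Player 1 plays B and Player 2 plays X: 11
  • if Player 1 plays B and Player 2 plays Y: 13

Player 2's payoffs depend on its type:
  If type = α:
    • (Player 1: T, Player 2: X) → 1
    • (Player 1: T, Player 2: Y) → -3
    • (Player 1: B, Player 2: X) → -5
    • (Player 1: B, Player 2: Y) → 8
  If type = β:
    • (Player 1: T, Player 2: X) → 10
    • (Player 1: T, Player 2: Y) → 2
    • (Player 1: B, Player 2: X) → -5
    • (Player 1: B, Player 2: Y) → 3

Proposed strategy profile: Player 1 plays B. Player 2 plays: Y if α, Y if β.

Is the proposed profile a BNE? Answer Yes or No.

Player 1 plays B: E[B] = 5/8·(13) + 3/8·(13) = 13; E[T] = 5. Best-responding. ✓
Player 2 (type α), facing B: X gives -5, Y gives 8. Proposed Y is best. ✓
Player 2 (type β), facing B: X gives -5, Y gives 3. Proposed Y is best. ✓

Yes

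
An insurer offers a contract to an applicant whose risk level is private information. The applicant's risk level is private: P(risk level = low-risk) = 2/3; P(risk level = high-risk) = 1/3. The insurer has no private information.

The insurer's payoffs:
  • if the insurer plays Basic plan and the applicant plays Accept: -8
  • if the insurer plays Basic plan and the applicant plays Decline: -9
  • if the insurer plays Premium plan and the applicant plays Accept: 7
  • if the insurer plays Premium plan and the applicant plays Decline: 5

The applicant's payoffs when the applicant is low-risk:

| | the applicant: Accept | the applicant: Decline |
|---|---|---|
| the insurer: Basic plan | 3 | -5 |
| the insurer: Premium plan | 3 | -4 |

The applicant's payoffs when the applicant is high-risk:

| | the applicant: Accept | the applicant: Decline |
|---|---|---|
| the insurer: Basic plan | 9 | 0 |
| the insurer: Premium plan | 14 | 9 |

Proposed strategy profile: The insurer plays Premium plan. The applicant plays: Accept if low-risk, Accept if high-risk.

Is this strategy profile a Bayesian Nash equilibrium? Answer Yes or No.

Yes

The insurer plays Premium plan: E[Premium plan] = 2/3·(7) + 1/3·(7) = 7; E[Basic plan] = -8. Best-responding. ✓
The applicant (risk level low-risk), facing Premium plan: Accept gives 3, Decline gives -4. Proposed Accept is best. ✓
The applicant (risk level high-risk), facing Premium plan: Accept gives 14, Decline gives 9. Proposed Accept is best. ✓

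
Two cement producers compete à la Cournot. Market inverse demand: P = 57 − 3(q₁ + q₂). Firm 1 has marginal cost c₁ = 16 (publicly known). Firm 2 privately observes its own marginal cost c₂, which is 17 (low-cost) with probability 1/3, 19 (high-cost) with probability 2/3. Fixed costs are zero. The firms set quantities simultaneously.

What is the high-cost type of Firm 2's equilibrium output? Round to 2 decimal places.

3.93

Type-c best response for Firm 2: q₂(c) = (57 − c)/6 − q₁/2.
Firm 1 maximizes expected profit; its first-order condition is 57 − 6q₁ − 3E[q₂] − 16 = 0.
Substituting E[q₂] and solving: E[c₂] = 18.3333, so q₁ = (57 − 2·16 + 18.3333)/9 = 4.81481.
q₂(high-cost) = (57 − 19 − 3·4.81481)/6 = 3.92593.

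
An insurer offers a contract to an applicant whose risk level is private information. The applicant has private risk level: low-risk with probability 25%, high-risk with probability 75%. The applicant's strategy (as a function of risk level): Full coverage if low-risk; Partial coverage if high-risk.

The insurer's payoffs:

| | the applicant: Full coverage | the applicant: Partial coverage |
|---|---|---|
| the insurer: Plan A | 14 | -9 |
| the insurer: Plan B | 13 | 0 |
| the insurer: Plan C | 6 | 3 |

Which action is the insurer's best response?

E[Plan A] = 0.25·(14) + 0.75·(-9) = -3.25
E[Plan B] = 0.25·(13) + 0.75·(0) = 3.25
E[Plan C] = 0.25·(6) + 0.75·(3) = 3.75
Best response: Plan C (3.75 is the largest).

Plan C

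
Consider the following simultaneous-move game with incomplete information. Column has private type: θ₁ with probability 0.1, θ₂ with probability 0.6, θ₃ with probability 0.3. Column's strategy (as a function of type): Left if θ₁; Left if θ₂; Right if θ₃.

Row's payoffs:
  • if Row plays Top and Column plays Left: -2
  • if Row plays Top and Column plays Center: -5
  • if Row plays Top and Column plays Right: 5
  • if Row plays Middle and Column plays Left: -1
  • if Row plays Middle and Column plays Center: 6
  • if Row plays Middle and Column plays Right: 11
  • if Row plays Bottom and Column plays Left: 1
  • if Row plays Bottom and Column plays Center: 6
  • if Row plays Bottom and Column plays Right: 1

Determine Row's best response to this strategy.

Middle

E[Top] = 0.1·(-2) + 0.6·(-2) + 0.3·(5) = 0.1
E[Middle] = 0.1·(-1) + 0.6·(-1) + 0.3·(11) = 2.6
E[Bottom] = 0.1·(1) + 0.6·(1) + 0.3·(1) = 1
Best response: Middle (2.6 is the largest).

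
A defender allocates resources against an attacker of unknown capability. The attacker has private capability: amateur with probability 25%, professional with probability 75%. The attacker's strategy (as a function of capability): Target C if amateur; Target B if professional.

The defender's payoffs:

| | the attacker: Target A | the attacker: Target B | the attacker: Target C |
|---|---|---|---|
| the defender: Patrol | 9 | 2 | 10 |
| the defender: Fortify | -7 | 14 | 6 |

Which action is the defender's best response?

Fortify

Compute the defender's expected payoff for each action, taking the expectation over the attacker's type.
E[Patrol] = 0.25·(10) + 0.75·(2) = 4
E[Fortify] = 0.25·(6) + 0.75·(14) = 12
Best response: Fortify (12 is the largest).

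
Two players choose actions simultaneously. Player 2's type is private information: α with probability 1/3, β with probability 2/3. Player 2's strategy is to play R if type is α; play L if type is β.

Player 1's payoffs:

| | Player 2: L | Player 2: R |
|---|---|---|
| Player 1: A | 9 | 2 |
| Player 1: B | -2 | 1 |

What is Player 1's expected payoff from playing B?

-1

E[B] = 1/3·1 + 2/3·(-2) = 1/3 + (-4/3) = -1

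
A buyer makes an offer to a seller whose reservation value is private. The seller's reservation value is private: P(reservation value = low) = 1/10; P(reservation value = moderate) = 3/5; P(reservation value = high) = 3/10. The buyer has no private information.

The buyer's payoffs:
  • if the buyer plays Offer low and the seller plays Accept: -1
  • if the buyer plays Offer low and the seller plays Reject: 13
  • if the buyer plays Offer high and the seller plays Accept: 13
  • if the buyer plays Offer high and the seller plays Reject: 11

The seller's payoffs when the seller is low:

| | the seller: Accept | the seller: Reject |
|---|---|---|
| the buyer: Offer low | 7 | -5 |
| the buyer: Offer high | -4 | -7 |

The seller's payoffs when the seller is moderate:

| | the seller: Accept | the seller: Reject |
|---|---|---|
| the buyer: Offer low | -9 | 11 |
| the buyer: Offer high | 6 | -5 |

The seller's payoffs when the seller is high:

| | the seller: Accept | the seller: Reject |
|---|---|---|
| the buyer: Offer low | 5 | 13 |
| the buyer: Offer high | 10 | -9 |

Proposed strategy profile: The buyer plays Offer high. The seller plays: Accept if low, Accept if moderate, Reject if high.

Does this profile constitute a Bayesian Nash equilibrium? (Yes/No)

No

A profile is a BNE iff every type of every player is best-responding given beliefs about the other side.
The buyer plays Offer high: E[Offer high] = 1/10·(13) + 3/5·(13) + 3/10·(11) = 62/5; E[Offer low] = 16/5. Best-responding. ✓
The seller (reservation value low), facing Offer high: Accept gives -4, Reject gives -7. Proposed Accept is best. ✓
The seller (reservation value moderate), facing Offer high: Accept gives 6, Reject gives -5. Proposed Accept is best. ✓
The seller (reservation value high), facing Offer high: Accept gives 10, Reject gives -9. Proposed Reject is not best — profitable deviation exists. ✗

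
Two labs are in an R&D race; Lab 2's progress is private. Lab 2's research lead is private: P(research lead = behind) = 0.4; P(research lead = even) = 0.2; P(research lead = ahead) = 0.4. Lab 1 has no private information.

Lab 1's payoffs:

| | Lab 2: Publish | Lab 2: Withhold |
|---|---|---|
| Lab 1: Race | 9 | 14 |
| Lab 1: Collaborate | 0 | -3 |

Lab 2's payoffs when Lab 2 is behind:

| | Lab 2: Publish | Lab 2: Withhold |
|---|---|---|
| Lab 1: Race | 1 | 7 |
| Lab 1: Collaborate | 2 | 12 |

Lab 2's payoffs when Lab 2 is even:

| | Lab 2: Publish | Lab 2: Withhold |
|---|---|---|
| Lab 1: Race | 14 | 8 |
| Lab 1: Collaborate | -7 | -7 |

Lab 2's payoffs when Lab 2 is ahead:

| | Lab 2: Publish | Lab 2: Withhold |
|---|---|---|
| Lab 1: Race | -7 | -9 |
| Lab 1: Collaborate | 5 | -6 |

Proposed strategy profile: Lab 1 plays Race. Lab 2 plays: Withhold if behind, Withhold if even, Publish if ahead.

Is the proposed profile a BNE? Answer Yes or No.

Lab 1 plays Race: E[Race] = 0.4·(14) + 0.2·(14) + 0.4·(9) = 12; E[Collaborate] = -1.8. Best-responding. ✓
Lab 2 (research lead behind), facing Race: Publish gives 1, Withhold gives 7. Proposed Withhold is best. ✓
Lab 2 (research lead even), facing Race: Publish gives 14, Withhold gives 8. Proposed Withhold is not best — profitable deviation exists. ✗
Lab 2 (research lead ahead), facing Race: Publish gives -7, Withhold gives -9. Proposed Publish is best. ✓

No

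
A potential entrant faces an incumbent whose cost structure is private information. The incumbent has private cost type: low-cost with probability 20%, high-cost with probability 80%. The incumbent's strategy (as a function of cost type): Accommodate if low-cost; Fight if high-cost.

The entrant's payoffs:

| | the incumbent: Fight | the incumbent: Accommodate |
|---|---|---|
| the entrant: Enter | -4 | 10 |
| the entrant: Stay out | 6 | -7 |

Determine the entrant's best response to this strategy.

Stay out

Compute the entrant's expected payoff for each action, taking the expectation over the incumbent's type.
E[Enter] = 0.2·(10) + 0.8·(-4) = -1.2
E[Stay out] = 0.2·(-7) + 0.8·(6) = 3.4
Best response: Stay out (3.4 is the largest).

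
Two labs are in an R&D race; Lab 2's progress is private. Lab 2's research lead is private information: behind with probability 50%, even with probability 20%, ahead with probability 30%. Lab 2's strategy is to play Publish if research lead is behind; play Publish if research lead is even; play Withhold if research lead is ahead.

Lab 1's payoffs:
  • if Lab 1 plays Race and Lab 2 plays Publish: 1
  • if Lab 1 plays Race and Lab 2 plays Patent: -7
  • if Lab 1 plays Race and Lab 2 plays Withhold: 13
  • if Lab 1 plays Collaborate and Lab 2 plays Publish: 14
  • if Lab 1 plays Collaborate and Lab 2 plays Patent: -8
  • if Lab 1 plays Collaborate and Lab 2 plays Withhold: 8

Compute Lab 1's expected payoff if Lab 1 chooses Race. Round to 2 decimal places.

E[Race] = 0.5·1 + 0.2·1 + 0.3·13 = 0.5 + 0.2 + 3.9 = 4.6

4.60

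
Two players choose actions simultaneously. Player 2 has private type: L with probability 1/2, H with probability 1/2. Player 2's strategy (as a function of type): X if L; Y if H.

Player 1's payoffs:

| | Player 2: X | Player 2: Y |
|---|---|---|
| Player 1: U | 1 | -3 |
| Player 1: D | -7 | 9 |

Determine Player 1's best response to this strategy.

Compute Player 1's expected payoff for each action, taking the expectation over Player 2's type.
E[U] = 1/2·(1) + 1/2·(-3) = -1
E[D] = 1/2·(-7) + 1/2·(9) = 1
Best response: D (1 is the largest).

D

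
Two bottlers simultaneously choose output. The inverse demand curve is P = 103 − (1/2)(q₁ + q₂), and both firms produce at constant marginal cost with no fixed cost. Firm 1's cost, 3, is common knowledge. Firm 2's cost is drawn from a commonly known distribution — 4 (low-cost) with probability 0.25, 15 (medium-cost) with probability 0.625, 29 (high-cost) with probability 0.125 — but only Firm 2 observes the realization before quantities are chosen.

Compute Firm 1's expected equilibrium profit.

Type-c best response for Firm 2: q₂(c) = (103 − c) − q₁/2.
Firm 1 maximizes expected profit; its first-order condition is 103 − q₁ − (1/2)E[q₂] − 3 = 0.
Substituting E[q₂] and solving: E[c₂] = 14, so q₁ = (103 − 2·3 + 14)/(3/2) = 74.
E[P] = 103 − (1/2)·(q₁ + E[q₂]) = 40; Firm 1's expected profit = (E[P] − 3)·q₁ = (40 − 3)·74 = 2738.

2738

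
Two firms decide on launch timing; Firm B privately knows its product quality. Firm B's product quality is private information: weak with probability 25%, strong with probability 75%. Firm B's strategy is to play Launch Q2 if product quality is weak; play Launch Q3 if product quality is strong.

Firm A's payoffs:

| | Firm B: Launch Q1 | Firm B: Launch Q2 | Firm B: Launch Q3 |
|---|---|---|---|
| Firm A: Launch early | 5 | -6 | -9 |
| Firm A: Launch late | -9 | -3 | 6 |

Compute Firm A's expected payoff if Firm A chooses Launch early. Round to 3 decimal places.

Take the expectation over Firm B's product quality, weighting each type's action by its prior probability.
E[Launch early] = 0.25·(-6) + 0.75·(-9) = (-1.5) + (-6.75) = -8.25

-8.250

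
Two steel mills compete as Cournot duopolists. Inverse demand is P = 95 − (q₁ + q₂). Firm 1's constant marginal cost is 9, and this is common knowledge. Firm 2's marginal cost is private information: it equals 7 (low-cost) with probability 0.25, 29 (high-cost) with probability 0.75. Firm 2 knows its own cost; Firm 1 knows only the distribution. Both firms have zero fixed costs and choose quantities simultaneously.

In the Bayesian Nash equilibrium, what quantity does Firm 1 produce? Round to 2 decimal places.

Type-c best response for Firm 2: q₂(c) = (95 − c)/2 − q₁/2.
Firm 1 maximizes expected profit; its first-order condition is 95 − 2q₁ − E[q₂] − 9 = 0.
Substituting E[q₂] and solving: E[c₂] = 23.5, so q₁ = (95 − 2·9 + 23.5)/3 = 33.5.

33.50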